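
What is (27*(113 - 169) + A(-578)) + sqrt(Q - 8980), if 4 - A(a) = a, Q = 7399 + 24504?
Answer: -930 + 9*sqrt(283) ≈ -778.60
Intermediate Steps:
Q = 31903
A(a) = 4 - a
(27*(113 - 169) + A(-578)) + sqrt(Q - 8980) = (27*(113 - 169) + (4 - 1*(-578))) + sqrt(31903 - 8980) = (27*(-56) + (4 + 578)) + sqrt(22923) = (-1512 + 582) + 9*sqrt(283) = -930 + 9*sqrt(283)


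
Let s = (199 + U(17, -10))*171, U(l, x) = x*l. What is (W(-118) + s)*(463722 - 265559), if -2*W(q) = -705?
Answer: 2105085549/2 ≈ 1.0525e+9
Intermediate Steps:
U(l, x) = l*x
W(q) = 705/2 (W(q) = -½*(-705) = 705/2)
s = 4959 (s = (199 + 17*(-10))*171 = (199 - 170)*171 = 29*171 = 4959)
(W(-118) + s)*(463722 - 265559) = (705/2 + 4959)*(463722 - 265559) = (10623/2)*198163 = 2105085549/2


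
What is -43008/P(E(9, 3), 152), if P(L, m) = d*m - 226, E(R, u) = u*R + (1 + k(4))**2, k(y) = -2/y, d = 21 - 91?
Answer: 7168/1811 ≈ 3.9580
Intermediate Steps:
d = -70
E(R, u) = 1/4 + R*u (E(R, u) = u*R + (1 - 2/4)**2 = R*u + (1 - 2*1/4)**2 = R*u + (1 - 1/2)**2 = R*u + (1/2)**2 = R*u + 1/4 = 1/4 + R*u)
P(L, m) = -226 - 70*m (P(L, m) = -70*m - 226 = -226 - 70*m)
-43008/P(E(9, 3), 152) = -43008/(-226 - 70*152) = -43008/(-226 - 10640) = -43008/(-10866) = -43008*(-1/10866) = 7168/1811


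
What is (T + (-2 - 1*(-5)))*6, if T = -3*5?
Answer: -72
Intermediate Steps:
T = -15
(T + (-2 - 1*(-5)))*6 = (-15 + (-2 - 1*(-5)))*6 = (-15 + (-2 + 5))*6 = (-15 + 3)*6 = -12*6 = -72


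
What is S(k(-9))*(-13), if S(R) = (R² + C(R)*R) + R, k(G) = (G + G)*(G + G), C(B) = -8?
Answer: -1335204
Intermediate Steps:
k(G) = 4*G² (k(G) = (2*G)*(2*G) = 4*G²)
S(R) = R² - 7*R (S(R) = (R² - 8*R) + R = R² - 7*R)
S(k(-9))*(-13) = ((4*(-9)²)*(-7 + 4*(-9)²))*(-13) = ((4*81)*(-7 + 4*81))*(-13) = (324*(-7 + 324))*(-13) = (324*317)*(-13) = 102708*(-13) = -1335204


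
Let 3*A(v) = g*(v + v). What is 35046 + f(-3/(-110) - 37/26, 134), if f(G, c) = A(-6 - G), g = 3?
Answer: 25051306/715 ≈ 35037.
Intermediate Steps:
A(v) = 2*v (A(v) = (3*(v + v))/3 = (3*(2*v))/3 = (6*v)/3 = 2*v)
f(G, c) = -12 - 2*G (f(G, c) = 2*(-6 - G) = -12 - 2*G)
35046 + f(-3/(-110) - 37/26, 134) = 35046 + (-12 - 2*(-3/(-110) - 37/26)) = 35046 + (-12 - 2*(-3*(-1/110) - 37*1/26)) = 35046 + (-12 - 2*(3/110 - 37/26)) = 35046 + (-12 - 2*(-998/715)) = 35046 + (-12 + 1996/715) = 35046 - 6584/715 = 25051306/715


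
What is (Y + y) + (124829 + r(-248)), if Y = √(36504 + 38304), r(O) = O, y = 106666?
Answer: 231247 + 6*√2078 ≈ 2.3152e+5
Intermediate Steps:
Y = 6*√2078 (Y = √74808 = 6*√2078 ≈ 273.51)
(Y + y) + (124829 + r(-248)) = (6*√2078 + 106666) + (124829 - 248) = (106666 + 6*√2078) + 124581 = 231247 + 6*√2078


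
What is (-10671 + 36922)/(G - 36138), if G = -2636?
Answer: -26251/38774 ≈ -0.67703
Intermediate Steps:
(-10671 + 36922)/(G - 36138) = (-10671 + 36922)/(-2636 - 36138) = 26251/(-38774) = 26251*(-1/38774) = -26251/38774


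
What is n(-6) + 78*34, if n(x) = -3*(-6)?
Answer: 2670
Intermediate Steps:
n(x) = 18
n(-6) + 78*34 = 18 + 78*34 = 18 + 2652 = 2670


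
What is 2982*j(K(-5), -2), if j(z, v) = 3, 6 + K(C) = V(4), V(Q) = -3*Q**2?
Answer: 8946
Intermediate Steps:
K(C) = -54 (K(C) = -6 - 3*4**2 = -6 - 3*16 = -6 - 48 = -54)
2982*j(K(-5), -2) = 2982*3 = 8946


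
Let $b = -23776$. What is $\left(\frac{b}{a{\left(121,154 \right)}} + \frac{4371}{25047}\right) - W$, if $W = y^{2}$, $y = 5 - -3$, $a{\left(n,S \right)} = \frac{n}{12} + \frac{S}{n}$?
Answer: $- \frac{27001554389}{12515151} \approx -2157.5$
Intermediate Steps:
$a{\left(n,S \right)} = \frac{n}{12} + \frac{S}{n}$ ($a{\left(n,S \right)} = n \frac{1}{12} + \frac{S}{n} = \frac{n}{12} + \frac{S}{n}$)
$y = 8$ ($y = 5 + 3 = 8$)
$W = 64$ ($W = 8^{2} = 64$)
$\left(\frac{b}{a{\left(121,154 \right)}} + \frac{4371}{25047}\right) - W = \left(- \frac{23776}{\frac{1}{12} \cdot 121 + \frac{154}{121}} + \frac{4371}{25047}\right) - 64 = \left(- \frac{23776}{\frac{121}{12} + 154 \cdot \frac{1}{121}} + 4371 \cdot \frac{1}{25047}\right) - 64 = \left(- \frac{23776}{\frac{121}{12} + \frac{14}{11}} + \frac{1457}{8349}\right) - 64 = \left(- \frac{23776}{\frac{1499}{132}} + \frac{1457}{8349}\right) - 64 = \left(\left(-23776\right) \frac{132}{1499} + \frac{1457}{8349}\right) - 64 = \left(- \frac{3138432}{1499} + \frac{1457}{8349}\right) - 64 = - \frac{26200584725}{12515151} - 64 = - \frac{27001554389}{12515151}$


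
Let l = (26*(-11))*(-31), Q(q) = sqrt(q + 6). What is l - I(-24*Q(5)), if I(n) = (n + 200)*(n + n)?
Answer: -3806 + 9600*sqrt(11) ≈ 28034.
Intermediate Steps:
Q(q) = sqrt(6 + q)
I(n) = 2*n*(200 + n) (I(n) = (200 + n)*(2*n) = 2*n*(200 + n))
l = 8866 (l = -286*(-31) = 8866)
l - I(-24*Q(5)) = 8866 - 2*(-24*sqrt(6 + 5))*(200 - 24*sqrt(6 + 5)) = 8866 - 2*(-24*sqrt(11))*(200 - 24*sqrt(11)) = 8866 - (-48)*sqrt(11)*(200 - 24*sqrt(11)) = 8866 + 48*sqrt(11)*(200 - 24*sqrt(11))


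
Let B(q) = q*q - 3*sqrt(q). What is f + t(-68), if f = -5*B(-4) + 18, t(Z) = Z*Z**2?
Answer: -314494 + 30*I ≈ -3.1449e+5 + 30.0*I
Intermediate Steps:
B(q) = q**2 - 3*sqrt(q)
t(Z) = Z**3
f = -62 + 30*I (f = -5*((-4)**2 - 6*I) + 18 = -5*(16 - 6*I) + 18 = (-80 + 30*I) + 18 = -62 + 30*I ≈ -62.0 + 30.0*I)
f + t(-68) = (-62 + 30*I) + (-68)**3 = (-62 + 30*I) - 314432 = -314494 + 30*I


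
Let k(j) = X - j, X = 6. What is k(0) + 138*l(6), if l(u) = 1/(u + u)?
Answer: 35/2 ≈ 17.500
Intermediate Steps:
k(j) = 6 - j
l(u) = 1/(2*u)
k(0) + 138*l(6) = (6 - 1*0) + 138*((½)/6) = (6 + 0) + 138*((½)*(⅙)) = 6 + 138*(1/12) = 6 + 23/2 = 35/2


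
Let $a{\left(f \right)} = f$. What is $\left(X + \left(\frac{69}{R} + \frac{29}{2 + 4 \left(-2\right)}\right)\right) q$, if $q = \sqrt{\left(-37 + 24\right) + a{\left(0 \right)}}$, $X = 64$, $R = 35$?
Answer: $\frac{12839 i \sqrt{13}}{210} \approx 220.44 i$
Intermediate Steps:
$q = i \sqrt{13}$ ($q = \sqrt{\left(-37 + 24\right) + 0} = \sqrt{-13 + 0} = \sqrt{-13} = i \sqrt{13} \approx 3.6056 i$)
$\left(X + \left(\frac{69}{R} + \frac{29}{2 + 4 \left(-2\right)}\right)\right) q = \left(64 + \left(\frac{69}{35} + \frac{29}{2 + 4 \left(-2\right)}\right)\right) i \sqrt{13} = \left(64 + \left(69 \cdot \frac{1}{35} + \frac{29}{2 - 8}\right)\right) i \sqrt{13} = \left(64 + \left(\frac{69}{35} + \frac{29}{-6}\right)\right) i \sqrt{13} = \left(64 + \left(\frac{69}{35} + 29 \left(- \frac{1}{6}\right)\right)\right) i \sqrt{13} = \left(64 + \left(\frac{69}{35} - \frac{29}{6}\right)\right) i \sqrt{13} = \left(64 - \frac{601}{210}\right) i \sqrt{13} = \frac{12839 i \sqrt{13}}{210}$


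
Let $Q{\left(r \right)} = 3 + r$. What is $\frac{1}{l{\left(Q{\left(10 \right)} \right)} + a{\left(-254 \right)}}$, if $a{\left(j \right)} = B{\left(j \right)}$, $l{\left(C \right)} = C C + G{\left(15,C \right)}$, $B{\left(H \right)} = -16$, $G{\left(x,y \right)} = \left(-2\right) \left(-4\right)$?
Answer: $\frac{1}{161} \approx 0.0062112$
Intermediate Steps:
$G{\left(x,y \right)} = 8$
$l{\left(C \right)} = 8 + C^{2}$ ($l{\left(C \right)} = C C + 8 = C^{2} + 8 = 8 + C^{2}$)
$a{\left(j \right)} = -16$
$\frac{1}{l{\left(Q{\left(10 \right)} \right)} + a{\left(-254 \right)}} = \frac{1}{\left(8 + \left(3 + 10\right)^{2}\right) - 16} = \frac{1}{\left(8 + 13^{2}\right) - 16} = \frac{1}{\left(8 + 169\right) - 16} = \frac{1}{177 - 16} = \frac{1}{161}$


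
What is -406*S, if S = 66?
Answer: -26796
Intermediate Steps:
-406*S = -406*66 = -26796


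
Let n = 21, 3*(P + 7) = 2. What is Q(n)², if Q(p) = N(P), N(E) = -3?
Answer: 9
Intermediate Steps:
P = -19/3 (P = -7 + (⅓)*2 = -7 + ⅔ = -19/3 ≈ -6.3333)
Q(p) = -3
Q(n)² = (-3)² = 9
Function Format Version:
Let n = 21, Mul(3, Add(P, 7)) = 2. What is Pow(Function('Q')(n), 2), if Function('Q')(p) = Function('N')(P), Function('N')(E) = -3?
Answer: 9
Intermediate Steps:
P = Rational(-19, 3) (P = Add(-7, Mul(Rational(1, 3), 2)) = Add(-7, Rational(2, 3)) = Rational(-19, 3) ≈ -6.3333)
Function('Q')(p) = -3
Pow(Function('Q')(n), 2) = Pow(-3, 2) = 9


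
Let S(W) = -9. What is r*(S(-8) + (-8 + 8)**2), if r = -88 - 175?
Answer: 2367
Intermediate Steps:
r = -263
r*(S(-8) + (-8 + 8)**2) = -263*(-9 + (-8 + 8)**2) = -263*(-9 + 0**2) = -263*(-9 + 0) = -263*(-9) = 2367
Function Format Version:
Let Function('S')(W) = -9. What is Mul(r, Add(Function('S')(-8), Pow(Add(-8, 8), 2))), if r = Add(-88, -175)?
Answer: 2367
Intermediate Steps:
r = -263
Mul(r, Add(Function('S')(-8), Pow(Add(-8, 8), 2))) = Mul(-263, Add(-9, Pow(Add(-8, 8), 2))) = Mul(-263, Add(-9, Pow(0, 2))) = Mul(-263, Add(-9, 0)) = Mul(-263, -9) = 2367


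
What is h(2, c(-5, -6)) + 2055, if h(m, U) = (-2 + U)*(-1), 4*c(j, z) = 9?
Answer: 8219/4 ≈ 2054.8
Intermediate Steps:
c(j, z) = 9/4 (c(j, z) = (1/4)*9 = 9/4)
h(m, U) = 2 - U
h(2, c(-5, -6)) + 2055 = (2 - 1*9/4) + 2055 = (2 - 9/4) + 2055 = -1/4 + 2055 = 8219/4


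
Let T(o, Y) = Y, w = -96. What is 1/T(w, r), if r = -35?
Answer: -1/35 ≈ -0.028571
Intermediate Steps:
1/T(w, r) = 1/(-35) = -1/35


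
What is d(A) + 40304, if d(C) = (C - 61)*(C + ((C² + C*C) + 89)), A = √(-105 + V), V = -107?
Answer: 60527 - 792*I*√53 ≈ 60527.0 - 5765.8*I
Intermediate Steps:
A = 2*I*√53 (A = √(-105 - 107) = √(-212) = 2*I*√53 ≈ 14.56*I)
d(C) = (-61 + C)*(89 + C + 2*C²) (d(C) = (-61 + C)*(C + ((C² + C²) + 89)) = (-61 + C)*(C + (2*C² + 89)) = (-61 + C)*(C + (89 + 2*C²)) = (-61 + C)*(89 + C + 2*C²))
d(A) + 40304 = (-5429 - 121*(2*I*√53)² + 2*(2*I*√53)³ + 28*(2*I*√53)) + 40304 = (-5429 - 121*(-212) + 2*(-424*I*√53) + 56*I*√53) + 40304 = (-5429 + 25652 - 848*I*√53 + 56*I*√53) + 40304 = (20223 - 792*I*√53) + 40304 = 60527 - 792*I*√53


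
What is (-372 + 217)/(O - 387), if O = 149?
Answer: 155/238 ≈ 0.65126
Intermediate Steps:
(-372 + 217)/(O - 387) = (-372 + 217)/(149 - 387) = -155/(-238) = -155*(-1/238) = 155/238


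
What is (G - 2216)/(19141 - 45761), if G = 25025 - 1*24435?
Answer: 813/13310 ≈ 0.061082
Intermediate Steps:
G = 590 (G = 25025 - 24435 = 590)
(G - 2216)/(19141 - 45761) = (590 - 2216)/(19141 - 45761) = -1626/(-26620) = -1626*(-1/26620) = 813/13310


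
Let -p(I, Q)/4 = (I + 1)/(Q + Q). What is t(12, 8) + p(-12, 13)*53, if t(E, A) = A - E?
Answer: 1114/13 ≈ 85.692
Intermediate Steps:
p(I, Q) = -2*(1 + I)/Q (p(I, Q) = -4*(I + 1)/(Q + Q) = -4*(1 + I)/(2*Q) = -4*(1 + I)*1/(2*Q) = -2*(1 + I)/Q)
t(12, 8) + p(-12, 13)*53 = (8 - 1*12) + (2*(-1 - 1*(-12))/13)*53 = (8 - 12) + (2*(1/13)*(-1 + 12))*53 = -4 + (2*(1/13)*11)*53 = -4 + (22/13)*53 = -4 + 1166/13 = 1114/13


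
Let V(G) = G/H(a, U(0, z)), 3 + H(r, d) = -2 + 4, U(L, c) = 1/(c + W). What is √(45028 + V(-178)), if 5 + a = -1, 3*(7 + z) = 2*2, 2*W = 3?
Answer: √45206 ≈ 212.62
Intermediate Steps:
W = 3/2 (W = (½)*3 = 3/2 ≈ 1.5000)
z = -17/3 (z = -7 + (2*2)/3 = -7 + (⅓)*4 = -7 + 4/3 = -17/3 ≈ -5.6667)
a = -6 (a = -5 - 1 = -6)
U(L, c) = 1/(3/2 + c) (U(L, c) = 1/(c + 3/2) = 1/(3/2 + c))
H(r, d) = -1 (H(r, d) = -3 + (-2 + 4) = -3 + 2 = -1)
V(G) = -G (V(G) = G/(-1) = G*(-1) = -G)
√(45028 + V(-178)) = √(45028 - 1*(-178)) = √(45028 + 178) = √45206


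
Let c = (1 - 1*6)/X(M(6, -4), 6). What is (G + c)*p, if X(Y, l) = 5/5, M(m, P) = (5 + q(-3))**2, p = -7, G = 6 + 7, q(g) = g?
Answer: -56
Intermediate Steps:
G = 13
M(m, P) = 4 (M(m, P) = (5 - 3)**2 = 2**2 = 4)
X(Y, l) = 1 (X(Y, l) = 5*(1/5) = 1)
c = -5 (c = (1 - 1*6)/1 = (1 - 6)*1 = -5*1 = -5)
(G + c)*p = (13 - 5)*(-7) = 8*(-7) = -56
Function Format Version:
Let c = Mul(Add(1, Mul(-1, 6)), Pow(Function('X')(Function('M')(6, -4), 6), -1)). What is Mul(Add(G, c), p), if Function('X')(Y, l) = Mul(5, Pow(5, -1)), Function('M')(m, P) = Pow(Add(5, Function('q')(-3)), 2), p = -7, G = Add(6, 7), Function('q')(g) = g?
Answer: -56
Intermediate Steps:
G = 13
Function('M')(m, P) = 4 (Function('M')(m, P) = Pow(Add(5, -3), 2) = Pow(2, 2) = 4)
Function('X')(Y, l) = 1 (Function('X')(Y, l) = Mul(5, Rational(1, 5)) = 1)
c = -5 (c = Mul(Add(1, Mul(-1, 6)), Pow(1, -1)) = Mul(Add(1, -6), 1) = Mul(-5, 1) = -5)
Mul(Add(G, c), p) = Mul(Add(13, -5), -7) = Mul(8, -7) = -56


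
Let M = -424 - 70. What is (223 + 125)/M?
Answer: -174/247 ≈ -0.70445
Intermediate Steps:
M = -494
(223 + 125)/M = (223 + 125)/(-494) = 348*(-1/494) = -174/247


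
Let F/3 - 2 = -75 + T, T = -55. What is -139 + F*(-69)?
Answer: 26357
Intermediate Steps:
F = -384 (F = 6 + 3*(-75 - 55) = 6 + 3*(-130) = 6 - 390 = -384)
-139 + F*(-69) = -139 - 384*(-69) = -139 + 26496 = 26357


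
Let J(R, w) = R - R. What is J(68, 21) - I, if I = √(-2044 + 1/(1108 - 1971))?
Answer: -3*I*√169145411/863 ≈ -45.211*I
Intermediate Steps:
J(R, w) = 0
I = 3*I*√169145411/863 (I = √(-2044 + 1/(-863)) = √(-2044 - 1/863) = √(-1763973/863) = 3*I*√169145411/863 ≈ 45.211*I)
J(68, 21) - I = 0 - 3*I*√169145411/863 = -3*I*√169145411/863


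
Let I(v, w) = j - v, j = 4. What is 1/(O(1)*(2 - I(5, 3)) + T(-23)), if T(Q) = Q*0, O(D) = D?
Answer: ⅓ ≈ 0.33333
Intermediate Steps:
I(v, w) = 4 - v
T(Q) = 0
1/(O(1)*(2 - I(5, 3)) + T(-23)) = 1/(1*(2 - (4 - 1*5)) + 0) = 1/(1*(2 - (4 - 5)) + 0) = 1/(1*(2 - 1*(-1)) + 0) = 1/(1*(2 + 1) + 0) = 1/(1*3 + 0) = 1/(3 + 0) = 1/3 = ⅓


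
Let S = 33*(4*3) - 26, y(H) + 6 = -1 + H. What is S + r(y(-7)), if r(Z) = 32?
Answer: 402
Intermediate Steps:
y(H) = -7 + H (y(H) = -6 + (-1 + H) = -7 + H)
S = 370 (S = 33*12 - 26 = 396 - 26 = 370)
S + r(y(-7)) = 370 + 32 = 402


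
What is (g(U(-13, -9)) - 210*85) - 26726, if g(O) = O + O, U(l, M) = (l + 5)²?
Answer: -44448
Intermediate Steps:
U(l, M) = (5 + l)²
g(O) = 2*O
(g(U(-13, -9)) - 210*85) - 26726 = (2*(5 - 13)² - 210*85) - 26726 = (2*(-8)² - 17850) - 26726 = (2*64 - 17850) - 26726 = (128 - 17850) - 26726 = -17722 - 26726 = -44448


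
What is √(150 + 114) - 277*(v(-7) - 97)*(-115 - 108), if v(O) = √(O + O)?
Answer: -5991787 + 2*√66 + 61771*I*√14 ≈ -5.9918e+6 + 2.3113e+5*I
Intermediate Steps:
v(O) = √2*√O (v(O) = √(2*O) = √2*√O)
√(150 + 114) - 277*(v(-7) - 97)*(-115 - 108) = √(150 + 114) - 277*(√2*√(-7) - 97)*(-115 - 108) = √264 - 277*(√2*(I*√7) - 97)*(-223) = 2*√66 - 277*(I*√14 - 97)*(-223) = 2*√66 - 277*(-97 + I*√14)*(-223) = 2*√66 - 277*(21631 - 223*I*√14) = 2*√66 + (-5991787 + 61771*I*√14) = -5991787 + 2*√66 + 61771*I*√14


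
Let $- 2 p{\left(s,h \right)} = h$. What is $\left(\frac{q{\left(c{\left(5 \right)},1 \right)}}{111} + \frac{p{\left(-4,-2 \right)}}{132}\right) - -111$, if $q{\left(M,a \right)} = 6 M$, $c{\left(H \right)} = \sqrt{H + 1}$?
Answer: $\frac{14653}{132} + \frac{2 \sqrt{6}}{37} \approx 111.14$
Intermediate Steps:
$p{\left(s,h \right)} = - \frac{h}{2}$
$c{\left(H \right)} = \sqrt{1 + H}$
$\left(\frac{q{\left(c{\left(5 \right)},1 \right)}}{111} + \frac{p{\left(-4,-2 \right)}}{132}\right) - -111 = \left(\frac{6 \sqrt{1 + 5}}{111} + \frac{\left(- \frac{1}{2}\right) \left(-2\right)}{132}\right) - -111 = \left(6 \sqrt{6} \cdot \frac{1}{111} + 1 \cdot \frac{1}{132}\right) + 111 = \left(\frac{2 \sqrt{6}}{37} + \frac{1}{132}\right) + 111 = \left(\frac{1}{132} + \frac{2 \sqrt{6}}{37}\right) + 111 = \frac{14653}{132} + \frac{2 \sqrt{6}}{37}$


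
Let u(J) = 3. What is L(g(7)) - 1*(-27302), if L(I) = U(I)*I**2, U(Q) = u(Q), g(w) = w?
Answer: 27449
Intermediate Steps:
U(Q) = 3
L(I) = 3*I**2
L(g(7)) - 1*(-27302) = 3*7**2 - 1*(-27302) = 3*49 + 27302 = 147 + 27302 = 27449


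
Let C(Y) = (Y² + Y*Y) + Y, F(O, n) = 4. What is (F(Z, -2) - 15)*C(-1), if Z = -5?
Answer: -11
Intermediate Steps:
C(Y) = Y + 2*Y² (C(Y) = (Y² + Y²) + Y = 2*Y² + Y = Y + 2*Y²)
(F(Z, -2) - 15)*C(-1) = (4 - 15)*(-(1 + 2*(-1))) = -(-11)*(1 - 2) = -(-11)*(-1) = -11*1 = -11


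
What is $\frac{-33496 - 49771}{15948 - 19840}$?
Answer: $\frac{83267}{3892} \approx 21.394$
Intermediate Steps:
$\frac{-33496 - 49771}{15948 - 19840} = - \frac{83267}{-3892} = \left(-83267\right) \left(- \frac{1}{3892}\right) = \frac{83267}{3892}$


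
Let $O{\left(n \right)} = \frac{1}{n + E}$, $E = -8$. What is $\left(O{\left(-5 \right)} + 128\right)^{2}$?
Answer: $\frac{2765569}{169} \approx 16364.0$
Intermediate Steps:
$O{\left(n \right)} = \frac{1}{-8 + n}$ ($O{\left(n \right)} = \frac{1}{n - 8} = \frac{1}{-8 + n}$)
$\left(O{\left(-5 \right)} + 128\right)^{2} = \left(\frac{1}{-8 - 5} + 128\right)^{2} = \left(\frac{1}{-13} + 128\right)^{2} = \left(- \frac{1}{13} + 128\right)^{2} = \left(\frac{1663}{13}\right)^{2} = \frac{2765569}{169}$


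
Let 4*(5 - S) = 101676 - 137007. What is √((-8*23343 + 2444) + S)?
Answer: I*√701849/2 ≈ 418.88*I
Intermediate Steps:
S = 35351/4 (S = 5 - (101676 - 137007)/4 = 5 - ¼*(-35331) = 5 + 35331/4 = 35351/4 ≈ 8837.8)
√((-8*23343 + 2444) + S) = √((-8*23343 + 2444) + 35351/4) = √((-186744 + 2444) + 35351/4) = √(-184300 + 35351/4) = √(-701849/4) = I*√701849/2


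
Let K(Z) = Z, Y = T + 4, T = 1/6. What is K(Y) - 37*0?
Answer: 25/6 ≈ 4.1667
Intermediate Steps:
T = ⅙ ≈ 0.16667
Y = 25/6 (Y = ⅙ + 4 = 25/6 ≈ 4.1667)
K(Y) - 37*0 = 25/6 - 37*0 = 25/6 + 0 = 25/6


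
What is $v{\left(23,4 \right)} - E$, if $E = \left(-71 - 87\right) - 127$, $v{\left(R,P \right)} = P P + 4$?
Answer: $305$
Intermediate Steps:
$v{\left(R,P \right)} = 4 + P^{2}$ ($v{\left(R,P \right)} = P^{2} + 4 = 4 + P^{2}$)
$E = -285$ ($E = -158 - 127 = -285$)
$v{\left(23,4 \right)} - E = \left(4 + 4^{2}\right) - -285 = \left(4 + 16\right) + 285 = 20 + 285 = 305$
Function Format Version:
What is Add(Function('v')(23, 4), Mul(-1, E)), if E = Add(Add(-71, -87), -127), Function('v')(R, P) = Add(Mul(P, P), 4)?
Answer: 305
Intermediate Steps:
Function('v')(R, P) = Add(4, Pow(P, 2)) (Function('v')(R, P) = Add(Pow(P, 2), 4) = Add(4, Pow(P, 2)))
E = -285 (E = Add(-158, -127) = -285)
Add(Function('v')(23, 4), Mul(-1, E)) = Add(Add(4, Pow(4, 2)), Mul(-1, -285)) = Add(Add(4, 16), 285) = Add(20, 285) = 305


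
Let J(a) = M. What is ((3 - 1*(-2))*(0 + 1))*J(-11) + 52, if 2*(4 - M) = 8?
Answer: 52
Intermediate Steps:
M = 0 (M = 4 - ½*8 = 4 - 4 = 0)
J(a) = 0
((3 - 1*(-2))*(0 + 1))*J(-11) + 52 = ((3 - 1*(-2))*(0 + 1))*0 + 52 = ((3 + 2)*1)*0 + 52 = (5*1)*0 + 52 = 5*0 + 52 = 0 + 52 = 52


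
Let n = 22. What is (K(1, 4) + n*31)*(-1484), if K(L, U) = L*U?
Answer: -1018024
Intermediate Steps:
(K(1, 4) + n*31)*(-1484) = (1*4 + 22*31)*(-1484) = (4 + 682)*(-1484) = 686*(-1484) = -1018024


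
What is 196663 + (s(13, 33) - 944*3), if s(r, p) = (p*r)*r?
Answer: 199408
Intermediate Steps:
s(r, p) = p*r**2
196663 + (s(13, 33) - 944*3) = 196663 + (33*13**2 - 944*3) = 196663 + (33*169 - 2832) = 196663 + (5577 - 2832) = 196663 + 2745 = 199408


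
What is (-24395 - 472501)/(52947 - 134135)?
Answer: 124224/20297 ≈ 6.1203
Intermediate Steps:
(-24395 - 472501)/(52947 - 134135) = -496896/(-81188) = -496896*(-1/81188) = 124224/20297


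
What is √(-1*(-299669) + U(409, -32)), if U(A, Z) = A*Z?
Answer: √286581 ≈ 535.33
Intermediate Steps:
√(-1*(-299669) + U(409, -32)) = √(-1*(-299669) + 409*(-32)) = √(299669 - 13088) = √286581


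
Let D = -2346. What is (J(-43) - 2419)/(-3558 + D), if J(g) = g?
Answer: 1231/2952 ≈ 0.41701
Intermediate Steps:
(J(-43) - 2419)/(-3558 + D) = (-43 - 2419)/(-3558 - 2346) = -2462/(-5904) = -2462*(-1/5904) = 1231/2952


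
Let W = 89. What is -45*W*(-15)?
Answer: 60075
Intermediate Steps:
-45*W*(-15) = -45*89*(-15) = -4005*(-15) = 60075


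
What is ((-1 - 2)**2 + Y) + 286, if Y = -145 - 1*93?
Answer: 57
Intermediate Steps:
Y = -238 (Y = -145 - 93 = -238)
((-1 - 2)**2 + Y) + 286 = ((-1 - 2)**2 - 238) + 286 = ((-3)**2 - 238) + 286 = (9 - 238) + 286 = -229 + 286 = 57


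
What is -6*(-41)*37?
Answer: 9102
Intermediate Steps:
-6*(-41)*37 = 246*37 = 9102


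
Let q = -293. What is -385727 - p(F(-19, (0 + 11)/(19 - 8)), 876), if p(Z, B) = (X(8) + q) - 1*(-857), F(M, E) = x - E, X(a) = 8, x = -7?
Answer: -386299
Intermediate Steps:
F(M, E) = -7 - E
p(Z, B) = 572 (p(Z, B) = (8 - 293) - 1*(-857) = -285 + 857 = 572)
-385727 - p(F(-19, (0 + 11)/(19 - 8)), 876) = -385727 - 1*572 = -385727 - 572 = -386299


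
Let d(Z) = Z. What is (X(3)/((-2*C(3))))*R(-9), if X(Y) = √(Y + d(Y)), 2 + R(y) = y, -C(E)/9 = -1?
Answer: 11*√6/18 ≈ 1.4969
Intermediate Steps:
C(E) = 9 (C(E) = -9*(-1) = 9)
R(y) = -2 + y
X(Y) = √2*√Y (X(Y) = √(Y + Y) = √(2*Y) = √2*√Y)
(X(3)/((-2*C(3))))*R(-9) = ((√2*√3)/((-2*9)))*(-2 - 9) = (√6/(-18))*(-11) = (√6*(-1/18))*(-11) = -√6/18*(-11) = 11*√6/18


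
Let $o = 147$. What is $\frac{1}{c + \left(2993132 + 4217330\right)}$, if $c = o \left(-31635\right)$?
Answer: $\frac{1}{2560117} \approx 3.9061 \cdot 10^{-7}$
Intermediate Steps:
$c = -4650345$ ($c = 147 \left(-31635\right) = -4650345$)
$\frac{1}{c + \left(2993132 + 4217330\right)} = \frac{1}{-4650345 + \left(2993132 + 4217330\right)} = \frac{1}{-4650345 + 7210462} = \frac{1}{2560117}$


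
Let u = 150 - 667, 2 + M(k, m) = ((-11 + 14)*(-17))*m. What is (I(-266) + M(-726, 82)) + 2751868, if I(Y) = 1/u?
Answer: 1420552627/517 ≈ 2.7477e+6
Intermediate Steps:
M(k, m) = -2 - 51*m (M(k, m) = -2 + ((-11 + 14)*(-17))*m = -2 + (3*(-17))*m = -2 - 51*m)
u = -517
I(Y) = -1/517 (I(Y) = 1/(-517) = -1/517)
(I(-266) + M(-726, 82)) + 2751868 = (-1/517 + (-2 - 51*82)) + 2751868 = (-1/517 + (-2 - 4182)) + 2751868 = (-1/517 - 4184) + 2751868 = -2163129/517 + 2751868 = 1420552627/517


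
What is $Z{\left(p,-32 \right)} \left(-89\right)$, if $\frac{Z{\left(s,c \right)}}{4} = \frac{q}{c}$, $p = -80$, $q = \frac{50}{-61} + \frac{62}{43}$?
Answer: $\frac{18156}{2623} \approx 6.9218$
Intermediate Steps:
$q = \frac{1632}{2623}$ ($q = 50 \left(- \frac{1}{61}\right) + 62 \cdot \frac{1}{43} = - \frac{50}{61} + \frac{62}{43} = \frac{1632}{2623} \approx 0.62219$)
$Z{\left(s,c \right)} = \frac{6528}{2623 c}$ ($Z{\left(s,c \right)} = 4 \frac{1632}{2623 c} = \frac{6528}{2623 c}$)
$Z{\left(p,-32 \right)} \left(-89\right) = \frac{6528}{2623 \left(-32\right)} \left(-89\right) = \frac{6528}{2623} \left(- \frac{1}{32}\right) \left(-89\right) = \left(- \frac{204}{2623}\right) \left(-89\right) = \frac{18156}{2623}$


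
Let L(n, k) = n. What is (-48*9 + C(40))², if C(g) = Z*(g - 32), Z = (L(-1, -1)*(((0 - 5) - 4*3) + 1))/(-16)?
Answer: 193600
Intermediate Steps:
Z = -1 (Z = -(((0 - 5) - 4*3) + 1)/(-16) = -((-5 - 12) + 1)*(-1/16) = -(-17 + 1)*(-1/16) = -1*(-16)*(-1/16) = 16*(-1/16) = -1)
C(g) = 32 - g (C(g) = -(g - 32) = -(-32 + g) = 32 - g)
(-48*9 + C(40))² = (-48*9 + (32 - 1*40))² = (-432 + (32 - 40))² = (-432 - 8)² = (-440)² = 193600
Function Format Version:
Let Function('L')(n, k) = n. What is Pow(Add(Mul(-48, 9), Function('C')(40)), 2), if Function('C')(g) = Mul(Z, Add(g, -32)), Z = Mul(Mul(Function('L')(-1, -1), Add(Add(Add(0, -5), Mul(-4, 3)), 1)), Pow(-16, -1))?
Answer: 193600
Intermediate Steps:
Z = -1 (Z = Mul(Mul(-1, Add(Add(Add(0, -5), Mul(-4, 3)), 1)), Pow(-16, -1)) = Mul(Mul(-1, Add(Add(-5, -12), 1)), Rational(-1, 16)) = Mul(Mul(-1, Add(-17, 1)), Rational(-1, 16)) = Mul(Mul(-1, -16), Rational(-1, 16)) = Mul(16, Rational(-1, 16)) = -1)
Function('C')(g) = Add(32, Mul(-1, g)) (Function('C')(g) = Mul(-1, Add(g, -32)) = Mul(-1, Add(-32, g)) = Add(32, Mul(-1, g)))
Pow(Add(Mul(-48, 9), Function('C')(40)), 2) = Pow(Add(Mul(-48, 9), Add(32, Mul(-1, 40))), 2) = Pow(Add(-432, Add(32, -40)), 2) = Pow(Add(-432, -8), 2) = Pow(-440, 2) = 193600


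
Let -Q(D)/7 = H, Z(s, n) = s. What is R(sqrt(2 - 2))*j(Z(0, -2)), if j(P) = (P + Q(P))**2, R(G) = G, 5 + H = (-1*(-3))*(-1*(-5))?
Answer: 0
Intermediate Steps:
H = 10 (H = -5 + (-1*(-3))*(-1*(-5)) = -5 + 3*5 = -5 + 15 = 10)
Q(D) = -70 (Q(D) = -7*10 = -70)
j(P) = (-70 + P)**2 (j(P) = (P - 70)**2 = (-70 + P)**2)
R(sqrt(2 - 2))*j(Z(0, -2)) = sqrt(2 - 2)*(-70 + 0)**2 = sqrt(0)*(-70)**2 = 0*4900 = 0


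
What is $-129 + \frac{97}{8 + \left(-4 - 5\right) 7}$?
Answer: $- \frac{7192}{55} \approx -130.76$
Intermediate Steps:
$-129 + \frac{97}{8 + \left(-4 - 5\right) 7} = -129 + \frac{97}{8 - 63} = -129 + \frac{97}{-55} = -129 + 97 \left(- \frac{1}{55}\right) = -129 - \frac{97}{55} = - \frac{7192}{55}$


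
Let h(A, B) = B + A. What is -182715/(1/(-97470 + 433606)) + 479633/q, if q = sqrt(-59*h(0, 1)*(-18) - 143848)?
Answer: -61417089240 - 68519*I*sqrt(2914)/2914 ≈ -6.1417e+10 - 1269.3*I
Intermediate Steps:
h(A, B) = A + B
q = 7*I*sqrt(2914) (q = sqrt(-59*(0 + 1)*(-18) - 143848) = sqrt(-59*1*(-18) - 143848) = sqrt(-59*(-18) - 143848) = sqrt(1062 - 143848) = sqrt(-142786) = 7*I*sqrt(2914) ≈ 377.87*I)
-182715/(1/(-97470 + 433606)) + 479633/q = -182715/(1/(-97470 + 433606)) + 479633/((7*I*sqrt(2914))) = -182715/(1/336136) + 479633*(-I*sqrt(2914)/20398) = -182715/1/336136 - 68519*I*sqrt(2914)/2914 = -182715*336136 - 68519*I*sqrt(2914)/2914 = -61417089240 - 68519*I*sqrt(2914)/2914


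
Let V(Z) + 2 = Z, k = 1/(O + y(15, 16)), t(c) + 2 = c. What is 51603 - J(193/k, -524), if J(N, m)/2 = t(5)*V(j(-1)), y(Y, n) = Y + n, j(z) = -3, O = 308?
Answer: 51633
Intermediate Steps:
t(c) = -2 + c
k = 1/339 (k = 1/(308 + (15 + 16)) = 1/(308 + 31) = 1/339 ≈ 0.0029499)
V(Z) = -2 + Z
J(N, m) = -30 (J(N, m) = 2*((-2 + 5)*(-2 - 3)) = 2*(3*(-5)) = 2*(-15) = -30)
51603 - J(193/k, -524) = 51603 - 1*(-30) = 51603 + 30 = 51633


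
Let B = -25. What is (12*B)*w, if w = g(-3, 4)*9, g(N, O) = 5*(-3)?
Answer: 40500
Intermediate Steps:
g(N, O) = -15
w = -135 (w = -15*9 = -135)
(12*B)*w = (12*(-25))*(-135) = -300*(-135) = 40500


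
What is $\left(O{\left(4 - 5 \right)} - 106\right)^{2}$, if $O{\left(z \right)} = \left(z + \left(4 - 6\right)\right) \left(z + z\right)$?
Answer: $10000$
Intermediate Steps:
$O{\left(z \right)} = 2 z \left(-2 + z\right)$ ($O{\left(z \right)} = \left(z - 2\right) 2 z = \left(-2 + z\right) 2 z = 2 z \left(-2 + z\right)$)
$\left(O{\left(4 - 5 \right)} - 106\right)^{2} = \left(2 \left(4 - 5\right) \left(-2 + \left(4 - 5\right)\right) - 106\right)^{2} = \left(2 \left(-1\right) \left(-2 - 1\right) - 106\right)^{2} = \left(2 \left(-1\right) \left(-3\right) - 106\right)^{2} = \left(6 - 106\right)^{2} = \left(-100\right)^{2} = 10000$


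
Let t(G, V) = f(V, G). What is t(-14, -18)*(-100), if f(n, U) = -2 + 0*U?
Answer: 200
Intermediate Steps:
f(n, U) = -2 (f(n, U) = -2 + 0 = -2)
t(G, V) = -2
t(-14, -18)*(-100) = -2*(-100) = 200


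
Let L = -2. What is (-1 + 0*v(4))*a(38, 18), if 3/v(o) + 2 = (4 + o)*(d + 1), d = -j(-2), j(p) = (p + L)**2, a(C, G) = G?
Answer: -18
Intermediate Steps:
j(p) = (-2 + p)**2 (j(p) = (p - 2)**2 = (-2 + p)**2)
d = -16 (d = -(-2 - 2)**2 = -1*(-4)**2 = -1*16 = -16)
v(o) = 3/(-62 - 15*o) (v(o) = 3/(-2 + (4 + o)*(-16 + 1)) = 3/(-2 + (4 + o)*(-15)) = 3/(-2 + (-60 - 15*o)) = 3/(-62 - 15*o))
(-1 + 0*v(4))*a(38, 18) = (-1 + 0*(-3/(62 + 15*4)))*18 = (-1 + 0*(-3/(62 + 60)))*18 = (-1 + 0*(-3/122))*18 = (-1 + 0)*18 = -1*18 = -18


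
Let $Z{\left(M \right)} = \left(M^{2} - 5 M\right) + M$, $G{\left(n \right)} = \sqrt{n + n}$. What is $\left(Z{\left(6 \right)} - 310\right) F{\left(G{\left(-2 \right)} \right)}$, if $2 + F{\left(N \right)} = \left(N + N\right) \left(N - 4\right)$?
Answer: $2980 + 4768 i \approx 2980.0 + 4768.0 i$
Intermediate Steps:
$G{\left(n \right)} = \sqrt{2} \sqrt{n}$ ($G{\left(n \right)} = \sqrt{2 n} = \sqrt{2} \sqrt{n}$)
$F{\left(N \right)} = -2 + 2 N \left(-4 + N\right)$ ($F{\left(N \right)} = -2 + \left(N + N\right) \left(N - 4\right) = -2 + 2 N \left(-4 + N\right)$)
$Z{\left(M \right)} = M^{2} - 4 M$
$\left(Z{\left(6 \right)} - 310\right) F{\left(G{\left(-2 \right)} \right)} = \left(6 \left(-4 + 6\right) - 310\right) \left(-2 - 8 \sqrt{2} \sqrt{-2} + 2 \left(\sqrt{2} \sqrt{-2}\right)^{2}\right) = \left(6 \cdot 2 - 310\right) \left(-2 - 8 \sqrt{2} i \sqrt{2} + 2 \left(\sqrt{2} i \sqrt{2}\right)^{2}\right) = \left(12 - 310\right) \left(-2 - 8 \cdot 2 i + 2 \left(2 i\right)^{2}\right) = - 298 \left(-2 - 16 i + 2 \left(-4\right)\right) = - 298 \left(-2 - 16 i - 8\right) = - 298 \left(-10 - 16 i\right) = 2980 + 4768 i$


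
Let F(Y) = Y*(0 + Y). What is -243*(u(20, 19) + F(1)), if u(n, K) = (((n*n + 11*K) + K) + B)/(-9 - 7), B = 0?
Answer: 37179/4 ≈ 9294.8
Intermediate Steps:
u(n, K) = -3*K/4 - n**2/16 (u(n, K) = (((n*n + 11*K) + K) + 0)/(-9 - 7) = (((n**2 + 11*K) + K) + 0)/(-16) = ((n**2 + 12*K) + 0)*(-1/16) = (n**2 + 12*K)*(-1/16) = -3*K/4 - n**2/16)
F(Y) = Y**2 (F(Y) = Y*Y = Y**2)
-243*(u(20, 19) + F(1)) = -243*((-3/4*19 - 1/16*20**2) + 1**2) = -243*((-57/4 - 1/16*400) + 1) = -243*((-57/4 - 25) + 1) = -243*(-157/4 + 1) = -243*(-153/4) = 37179/4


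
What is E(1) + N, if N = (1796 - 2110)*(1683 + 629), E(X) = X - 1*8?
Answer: -725975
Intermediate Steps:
E(X) = -8 + X (E(X) = X - 8 = -8 + X)
N = -725968 (N = -314*2312 = -725968)
E(1) + N = (-8 + 1) - 725968 = -7 - 725968 = -725975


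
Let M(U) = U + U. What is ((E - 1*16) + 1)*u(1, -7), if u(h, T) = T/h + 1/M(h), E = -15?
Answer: 195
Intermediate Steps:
M(U) = 2*U
u(h, T) = 1/(2*h) + T/h (u(h, T) = T/h + 1/(2*h) = 1/(2*h) + T/h)
((E - 1*16) + 1)*u(1, -7) = ((-15 - 1*16) + 1)*((½ - 7)/1) = ((-15 - 16) + 1)*(1*(-13/2)) = (-31 + 1)*(-13/2) = -30*(-13/2) = 195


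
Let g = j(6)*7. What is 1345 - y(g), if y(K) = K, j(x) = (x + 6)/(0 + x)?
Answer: 1331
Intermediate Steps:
j(x) = (6 + x)/x
g = 14 (g = ((6 + 6)/6)*7 = ((⅙)*12)*7 = 2*7 = 14)
1345 - y(g) = 1345 - 1*14 = 1345 - 14 = 1331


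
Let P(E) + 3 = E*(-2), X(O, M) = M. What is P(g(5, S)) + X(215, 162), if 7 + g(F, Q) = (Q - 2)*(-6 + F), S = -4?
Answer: 161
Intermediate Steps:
g(F, Q) = -7 + (-6 + F)*(-2 + Q) (g(F, Q) = -7 + (Q - 2)*(-6 + F) = -7 + (-2 + Q)*(-6 + F) = -7 + (-6 + F)*(-2 + Q))
P(E) = -3 - 2*E (P(E) = -3 + E*(-2) = -3 - 2*E)
P(g(5, S)) + X(215, 162) = (-3 - 2*(5 - 6*(-4) - 2*5 + 5*(-4))) + 162 = (-3 - 2*(5 + 24 - 10 - 20)) + 162 = (-3 - 2*(-1)) + 162 = (-3 + 2) + 162 = -1 + 162 = 161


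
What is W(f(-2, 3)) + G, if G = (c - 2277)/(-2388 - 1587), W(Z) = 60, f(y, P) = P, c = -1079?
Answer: 241856/3975 ≈ 60.844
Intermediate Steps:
G = 3356/3975 (G = (-1079 - 2277)/(-2388 - 1587) = -3356/(-3975) = -3356*(-1/3975) = 3356/3975 ≈ 0.84428)
W(f(-2, 3)) + G = 60 + 3356/3975 = 241856/3975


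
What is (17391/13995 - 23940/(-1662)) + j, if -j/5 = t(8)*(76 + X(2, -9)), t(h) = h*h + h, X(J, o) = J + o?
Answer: -32078153081/1292205 ≈ -24824.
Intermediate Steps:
t(h) = h + h² (t(h) = h² + h = h + h²)
j = -24840 (j = -5*8*(1 + 8)*(76 + (2 - 9)) = -5*8*9*(76 - 7) = -360*69 = -5*4968 = -24840)
(17391/13995 - 23940/(-1662)) + j = (17391/13995 - 23940/(-1662)) - 24840 = (17391*(1/13995) - 23940*(-1/1662)) - 24840 = (5797/4665 + 3990/277) - 24840 = 20219119/1292205 - 24840 = -32078153081/1292205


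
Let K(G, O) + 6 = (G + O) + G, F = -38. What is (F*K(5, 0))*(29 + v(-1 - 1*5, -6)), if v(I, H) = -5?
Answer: -3648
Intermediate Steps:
K(G, O) = -6 + O + 2*G (K(G, O) = -6 + ((G + O) + G) = -6 + (O + 2*G) = -6 + O + 2*G)
(F*K(5, 0))*(29 + v(-1 - 1*5, -6)) = (-38*(-6 + 0 + 2*5))*(29 - 5) = -38*(-6 + 0 + 10)*24 = -38*4*24 = -152*24 = -3648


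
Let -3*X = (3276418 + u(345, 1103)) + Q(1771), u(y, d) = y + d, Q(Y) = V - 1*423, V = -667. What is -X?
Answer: 3276776/3 ≈ 1.0923e+6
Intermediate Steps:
Q(Y) = -1090 (Q(Y) = -667 - 1*423 = -667 - 423 = -1090)
u(y, d) = d + y
X = -3276776/3 (X = -((3276418 + (1103 + 345)) - 1090)/3 = -((3276418 + 1448) - 1090)/3 = -(3277866 - 1090)/3 = -1/3*3276776 = -3276776/3 ≈ -1.0923e+6)
-X = -1*(-3276776/3) = 3276776/3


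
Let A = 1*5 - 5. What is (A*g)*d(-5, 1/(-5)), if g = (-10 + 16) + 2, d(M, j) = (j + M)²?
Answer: 0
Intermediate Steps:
d(M, j) = (M + j)²
A = 0 (A = 5 - 5 = 0)
g = 8 (g = 6 + 2 = 8)
(A*g)*d(-5, 1/(-5)) = (0*8)*(-5 + 1/(-5))² = 0*(-5 - ⅕)² = 0*(-26/5)² = 0*(676/25) = 0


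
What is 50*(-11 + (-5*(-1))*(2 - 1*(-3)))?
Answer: 700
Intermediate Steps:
50*(-11 + (-5*(-1))*(2 - 1*(-3))) = 50*(-11 + 5*(2 + 3)) = 50*(-11 + 5*5) = 50*(-11 + 25) = 50*14 = 700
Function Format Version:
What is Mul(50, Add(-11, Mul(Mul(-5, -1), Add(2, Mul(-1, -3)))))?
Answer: 700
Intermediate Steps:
Mul(50, Add(-11, Mul(Mul(-5, -1), Add(2, Mul(-1, -3))))) = Mul(50, Add(-11, Mul(5, Add(2, 3)))) = Mul(50, Add(-11, Mul(5, 5))) = Mul(50, Add(-11, 25)) = Mul(50, 14) = 700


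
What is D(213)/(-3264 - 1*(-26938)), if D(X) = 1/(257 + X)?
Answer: 1/11126780 ≈ 8.9873e-8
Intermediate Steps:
D(213)/(-3264 - 1*(-26938)) = 1/((257 + 213)*(-3264 - 1*(-26938))) = 1/(470*(-3264 + 26938)) = (1/470)/23674 = (1/470)*(1/23674) = 1/11126780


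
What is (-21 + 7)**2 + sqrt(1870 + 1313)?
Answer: 196 + sqrt(3183) ≈ 252.42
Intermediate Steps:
(-21 + 7)**2 + sqrt(1870 + 1313) = (-14)**2 + sqrt(3183) = 196 + sqrt(3183)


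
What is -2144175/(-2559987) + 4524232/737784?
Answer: 182832126572/26232186789 ≈ 6.9698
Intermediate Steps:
-2144175/(-2559987) + 4524232/737784 = -2144175*(-1/2559987) + 4524232*(1/737784) = 714725/853329 + 565529/92223 = 182832126572/26232186789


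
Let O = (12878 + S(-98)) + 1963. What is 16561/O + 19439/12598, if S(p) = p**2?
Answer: 683821833/307958110 ≈ 2.2205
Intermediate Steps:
O = 24445 (O = (12878 + (-98)**2) + 1963 = (12878 + 9604) + 1963 = 22482 + 1963 = 24445)
16561/O + 19439/12598 = 16561/24445 + 19439/12598 = 683821833/307958110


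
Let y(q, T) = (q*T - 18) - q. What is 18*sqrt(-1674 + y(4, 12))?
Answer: 72*I*sqrt(103) ≈ 730.72*I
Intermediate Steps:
y(q, T) = -18 - q + T*q (y(q, T) = (T*q - 18) - q = (-18 + T*q) - q = -18 - q + T*q)
18*sqrt(-1674 + y(4, 12)) = 18*sqrt(-1674 + (-18 - 1*4 + 12*4)) = 18*sqrt(-1674 + (-18 - 4 + 48)) = 18*sqrt(-1674 + 26) = 18*sqrt(-1648) = 18*(4*I*sqrt(103)) = 72*I*sqrt(103)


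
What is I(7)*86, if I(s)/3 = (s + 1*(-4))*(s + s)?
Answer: 10836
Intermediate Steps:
I(s) = 6*s*(-4 + s) (I(s) = 3*((s + 1*(-4))*(s + s)) = 3*((s - 4)*(2*s)) = 3*((-4 + s)*(2*s)) = 3*(2*s*(-4 + s)) = 6*s*(-4 + s))
I(7)*86 = (6*7*(-4 + 7))*86 = (6*7*3)*86 = 126*86 = 10836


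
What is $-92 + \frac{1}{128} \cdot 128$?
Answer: $-91$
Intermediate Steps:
$-92 + \frac{1}{128} \cdot 128 = -92 + 1 = -91$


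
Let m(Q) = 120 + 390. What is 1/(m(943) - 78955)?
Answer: -1/78445 ≈ -1.2748e-5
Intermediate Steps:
m(Q) = 510
1/(m(943) - 78955) = 1/(510 - 78955) = 1/(-78445) = -1/78445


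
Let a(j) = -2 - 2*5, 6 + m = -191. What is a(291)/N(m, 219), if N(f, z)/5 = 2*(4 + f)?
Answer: 6/965 ≈ 0.0062176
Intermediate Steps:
m = -197 (m = -6 - 191 = -197)
N(f, z) = 40 + 10*f (N(f, z) = 5*(2*(4 + f)) = 5*(8 + 2*f) = 40 + 10*f)
a(j) = -12 (a(j) = -2 - 10 = -12)
a(291)/N(m, 219) = -12/(40 + 10*(-197)) = -12/(40 - 1970) = -12/(-1930) = -12*(-1/1930) = 6/965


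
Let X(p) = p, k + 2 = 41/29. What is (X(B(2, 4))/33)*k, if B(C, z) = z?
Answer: -68/957 ≈ -0.071055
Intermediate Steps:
k = -17/29 (k = -2 + 41/29 = -17/29 ≈ -0.58621)
(X(B(2, 4))/33)*k = (4/33)*(-17/29) = -68/957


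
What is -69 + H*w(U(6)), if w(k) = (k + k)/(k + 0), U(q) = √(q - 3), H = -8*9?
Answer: -213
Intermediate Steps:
H = -72
U(q) = √(-3 + q)
w(k) = 2 (w(k) = (2*k)/k = 2)
-69 + H*w(U(6)) = -69 - 72*2 = -69 - 144 = -213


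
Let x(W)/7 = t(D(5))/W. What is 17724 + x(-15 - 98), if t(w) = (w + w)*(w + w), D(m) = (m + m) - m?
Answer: 2002112/113 ≈ 17718.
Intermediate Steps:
D(m) = m (D(m) = 2*m - m = m)
t(w) = 4*w**2 (t(w) = (2*w)*(2*w) = 4*w**2)
x(W) = 700/W (x(W) = 7*((4*5**2)/W) = 7*((4*25)/W) = 7*(100/W) = 700/W)
17724 + x(-15 - 98) = 17724 + 700/(-15 - 98) = 17724 + 700/(-113) = 17724 + 700*(-1/113) = 17724 - 700/113 = 2002112/113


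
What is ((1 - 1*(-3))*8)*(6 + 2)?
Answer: 256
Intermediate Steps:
((1 - 1*(-3))*8)*(6 + 2) = ((1 + 3)*8)*8 = (4*8)*8 = 32*8 = 256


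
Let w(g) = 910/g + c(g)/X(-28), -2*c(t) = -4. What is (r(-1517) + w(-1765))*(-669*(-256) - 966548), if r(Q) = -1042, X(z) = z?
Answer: 292690926790/353 ≈ 8.2915e+8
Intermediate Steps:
c(t) = 2 (c(t) = -½*(-4) = 2)
w(g) = -1/14 + 910/g (w(g) = 910/g + 2/(-28) = 910/g + 2*(-1/28) = 910/g - 1/14 = -1/14 + 910/g)
(r(-1517) + w(-1765))*(-669*(-256) - 966548) = (-1042 + (1/14)*(12740 - 1*(-1765))/(-1765))*(-669*(-256) - 966548) = (-1042 + (1/14)*(-1/1765)*(12740 + 1765))*(171264 - 966548) = (-1042 + (1/14)*(-1/1765)*14505)*(-795284) = (-1042 - 2901/4942)*(-795284) = -5152465/4942*(-795284) = 292690926790/353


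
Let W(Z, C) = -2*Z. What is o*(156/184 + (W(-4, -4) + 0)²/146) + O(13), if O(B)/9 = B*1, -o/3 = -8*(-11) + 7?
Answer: -838029/3358 ≈ -249.56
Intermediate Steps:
o = -285 (o = -3*(-8*(-11) + 7) = -3*(88 + 7) = -3*95 = -285)
O(B) = 9*B (O(B) = 9*(B*1) = 9*B)
o*(156/184 + (W(-4, -4) + 0)²/146) + O(13) = -285*(156/184 + (-2*(-4) + 0)²/146) + 9*13 = -285*(156*(1/184) + (8 + 0)²*(1/146)) + 117 = -285*(39/46 + 8²*(1/146)) + 117 = -285*(39/46 + 64*(1/146)) + 117 = -285*(39/46 + 32/73) + 117 = -285*4319/3358 + 117 = -1230915/3358 + 117 = -838029/3358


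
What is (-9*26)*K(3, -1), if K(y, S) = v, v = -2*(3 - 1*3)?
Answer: 0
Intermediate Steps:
v = 0 (v = -2*(3 - 3) = -2*0 = 0)
K(y, S) = 0
(-9*26)*K(3, -1) = -9*26*0 = -234*0 = 0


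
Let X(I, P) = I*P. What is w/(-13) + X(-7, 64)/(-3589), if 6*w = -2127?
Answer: 2556249/93314 ≈ 27.394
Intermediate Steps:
w = -709/2 (w = (⅙)*(-2127) = -709/2 ≈ -354.50)
w/(-13) + X(-7, 64)/(-3589) = -709/2/(-13) - 7*64/(-3589) = -709/2*(-1/13) - 448*(-1/3589) = 709/26 + 448/3589 = 2556249/93314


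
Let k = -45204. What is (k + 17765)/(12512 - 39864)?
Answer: 27439/27352 ≈ 1.0032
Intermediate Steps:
(k + 17765)/(12512 - 39864) = (-45204 + 17765)/(12512 - 39864) = -27439/(-27352) = -27439*(-1/27352) = 27439/27352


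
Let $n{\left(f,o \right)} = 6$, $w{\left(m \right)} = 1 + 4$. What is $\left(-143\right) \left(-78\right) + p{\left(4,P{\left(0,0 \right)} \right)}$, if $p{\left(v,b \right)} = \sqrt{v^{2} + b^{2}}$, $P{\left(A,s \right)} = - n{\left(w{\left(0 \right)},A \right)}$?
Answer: $11154 + 2 \sqrt{13} \approx 11161.0$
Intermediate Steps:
$w{\left(m \right)} = 5$
$P{\left(A,s \right)} = -6$ ($P{\left(A,s \right)} = \left(-1\right) 6 = -6$)
$p{\left(v,b \right)} = \sqrt{b^{2} + v^{2}}$
$\left(-143\right) \left(-78\right) + p{\left(4,P{\left(0,0 \right)} \right)} = \left(-143\right) \left(-78\right) + \sqrt{\left(-6\right)^{2} + 4^{2}} = 11154 + \sqrt{36 + 16} = 11154 + \sqrt{52} = 11154 + 2 \sqrt{13}$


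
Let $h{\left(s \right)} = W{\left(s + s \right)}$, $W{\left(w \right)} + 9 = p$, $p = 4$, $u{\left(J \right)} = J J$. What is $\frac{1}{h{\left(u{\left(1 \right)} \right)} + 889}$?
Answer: $\frac{1}{884} \approx 0.0011312$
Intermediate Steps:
$u{\left(J \right)} = J^{2}$
$W{\left(w \right)} = -5$ ($W{\left(w \right)} = -9 + 4 = -5$)
$h{\left(s \right)} = -5$
$\frac{1}{h{\left(u{\left(1 \right)} \right)} + 889} = \frac{1}{-5 + 889} = \frac{1}{884}$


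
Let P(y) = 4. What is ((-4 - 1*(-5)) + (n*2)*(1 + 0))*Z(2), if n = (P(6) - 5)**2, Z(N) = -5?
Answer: -15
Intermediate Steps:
n = 1 (n = (4 - 5)**2 = (-1)**2 = 1)
((-4 - 1*(-5)) + (n*2)*(1 + 0))*Z(2) = ((-4 - 1*(-5)) + (1*2)*(1 + 0))*(-5) = ((-4 + 5) + 2*1)*(-5) = (1 + 2)*(-5) = 3*(-5) = -15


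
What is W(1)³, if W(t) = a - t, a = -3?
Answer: -64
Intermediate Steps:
W(t) = -3 - t
W(1)³ = (-3 - 1*1)³ = (-3 - 1)³ = (-4)³ = -64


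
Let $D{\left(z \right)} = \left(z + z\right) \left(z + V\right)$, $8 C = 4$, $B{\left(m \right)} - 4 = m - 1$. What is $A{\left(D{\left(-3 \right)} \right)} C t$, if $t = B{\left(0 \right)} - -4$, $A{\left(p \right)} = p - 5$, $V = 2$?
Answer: $\frac{7}{2} \approx 3.5$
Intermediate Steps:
$B{\left(m \right)} = 3 + m$ ($B{\left(m \right)} = 4 + \left(m - 1\right) = 4 + \left(-1 + m\right) = 3 + m$)
$C = \frac{1}{2}$ ($C = \frac{1}{8} \cdot 4 = \frac{1}{2} \approx 0.5$)
$D{\left(z \right)} = 2 z \left(2 + z\right)$ ($D{\left(z \right)} = \left(z + z\right) \left(z + 2\right) = 2 z \left(2 + z\right)$)
$A{\left(p \right)} = -5 + p$ ($A{\left(p \right)} = p - 5 = -5 + p$)
$t = 7$ ($t = \left(3 + 0\right) - -4 = 3 + 4 = 7$)
$A{\left(D{\left(-3 \right)} \right)} C t = \left(-5 + 2 \left(-3\right) \left(2 - 3\right)\right) \frac{1}{2} \cdot 7 = \left(-5 + 2 \left(-3\right) \left(-1\right)\right) \frac{1}{2} \cdot 7 = \left(-5 + 6\right) \frac{1}{2} \cdot 7 = 1 \cdot \frac{1}{2} \cdot 7 = \frac{1}{2} \cdot 7 = \frac{7}{2}$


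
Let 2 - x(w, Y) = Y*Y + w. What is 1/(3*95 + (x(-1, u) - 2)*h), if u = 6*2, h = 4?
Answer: -1/287 ≈ -0.0034843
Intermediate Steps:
u = 12
x(w, Y) = 2 - w - Y² (x(w, Y) = 2 - (Y*Y + w) = 2 - (Y² + w) = 2 - (w + Y²) = 2 + (-w - Y²) = 2 - w - Y²)
1/(3*95 + (x(-1, u) - 2)*h) = 1/(3*95 + ((2 - 1*(-1) - 1*12²) - 2)*4) = 1/(285 + ((2 + 1 - 1*144) - 2)*4) = 1/(285 + ((2 + 1 - 144) - 2)*4) = 1/(285 + (-141 - 2)*4) = 1/(285 - 143*4) = 1/(285 - 572) = 1/(-287) = -1/287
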